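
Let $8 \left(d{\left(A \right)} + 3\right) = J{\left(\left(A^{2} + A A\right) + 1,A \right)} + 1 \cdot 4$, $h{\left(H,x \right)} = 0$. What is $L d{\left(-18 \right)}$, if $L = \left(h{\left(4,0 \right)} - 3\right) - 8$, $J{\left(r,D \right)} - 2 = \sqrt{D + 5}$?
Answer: $\frac{99}{4} - \frac{11 i \sqrt{13}}{8} \approx 24.75 - 4.9576 i$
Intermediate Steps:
$J{\left(r,D \right)} = 2 + \sqrt{5 + D}$ ($J{\left(r,D \right)} = 2 + \sqrt{D + 5} = 2 + \sqrt{5 + D}$)
$d{\left(A \right)} = - \frac{9}{4} + \frac{\sqrt{5 + A}}{8}$ ($d{\left(A \right)} = -3 + \frac{\left(2 + \sqrt{5 + A}\right) + 1 \cdot 4}{8} = -3 + \frac{\left(2 + \sqrt{5 + A}\right) + 4}{8} = -3 + \frac{6 + \sqrt{5 + A}}{8} = -3 + \left(\frac{3}{4} + \frac{\sqrt{5 + A}}{8}\right) = - \frac{9}{4} + \frac{\sqrt{5 + A}}{8}$)
$L = -11$ ($L = \left(0 - 3\right) - 8 = -3 - 8 = -11$)
$L d{\left(-18 \right)} = - 11 \left(- \frac{9}{4} + \frac{\sqrt{5 - 18}}{8}\right) = - 11 \left(- \frac{9}{4} + \frac{\sqrt{-13}}{8}\right) = - 11 \left(- \frac{9}{4} + \frac{i \sqrt{13}}{8}\right) = \frac{99}{4} - \frac{11 i \sqrt{13}}{8}$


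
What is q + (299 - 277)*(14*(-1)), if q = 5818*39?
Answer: 226594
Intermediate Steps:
q = 226902
q + (299 - 277)*(14*(-1)) = 226902 + (299 - 277)*(14*(-1)) = 226902 + 22*(-14) = 226902 - 308 = 226594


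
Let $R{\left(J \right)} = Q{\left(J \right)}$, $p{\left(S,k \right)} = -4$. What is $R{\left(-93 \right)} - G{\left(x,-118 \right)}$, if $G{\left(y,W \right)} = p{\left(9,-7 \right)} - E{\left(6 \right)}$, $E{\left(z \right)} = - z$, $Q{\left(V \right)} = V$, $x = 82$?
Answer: $-95$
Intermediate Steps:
$G{\left(y,W \right)} = 2$ ($G{\left(y,W \right)} = -4 - \left(-1\right) 6 = -4 - -6 = -4 + 6 = 2$)
$R{\left(J \right)} = J$
$R{\left(-93 \right)} - G{\left(x,-118 \right)} = -93 - 2 = -95$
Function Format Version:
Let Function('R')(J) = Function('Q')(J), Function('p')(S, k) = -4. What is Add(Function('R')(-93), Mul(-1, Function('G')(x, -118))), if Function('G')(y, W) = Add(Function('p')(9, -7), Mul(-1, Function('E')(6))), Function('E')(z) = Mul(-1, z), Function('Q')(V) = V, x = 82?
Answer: -95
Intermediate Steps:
Function('G')(y, W) = 2 (Function('G')(y, W) = Add(-4, Mul(-1, Mul(-1, 6))) = Add(-4, Mul(-1, -6)) = Add(-4, 6) = 2)
Function('R')(J) = J
Add(Function('R')(-93), Mul(-1, Function('G')(x, -118))) = Add(-93, Mul(-1, 2)) = Add(-93, -2) = -95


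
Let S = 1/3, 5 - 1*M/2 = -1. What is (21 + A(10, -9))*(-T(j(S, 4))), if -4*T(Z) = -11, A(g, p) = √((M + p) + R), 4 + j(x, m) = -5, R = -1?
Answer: -231/4 - 11*√2/4 ≈ -61.639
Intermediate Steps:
M = 12 (M = 10 - 2*(-1) = 10 + 2 = 12)
S = ⅓ ≈ 0.33333
j(x, m) = -9 (j(x, m) = -4 - 5 = -9)
A(g, p) = √(11 + p) (A(g, p) = √((12 + p) - 1) = √(11 + p))
T(Z) = 11/4 (T(Z) = -¼*(-11) = 11/4)
(21 + A(10, -9))*(-T(j(S, 4))) = (21 + √(11 - 9))*(-1*11/4) = (21 + √2)*(-11/4) = -231/4 - 11*√2/4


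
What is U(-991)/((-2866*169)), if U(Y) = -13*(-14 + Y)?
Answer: -1005/37258 ≈ -0.026974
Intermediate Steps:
U(Y) = 182 - 13*Y
U(-991)/((-2866*169)) = (182 - 13*(-991))/((-2866*169)) = (182 + 12883)/(-484354) = 13065*(-1/484354) = -1005/37258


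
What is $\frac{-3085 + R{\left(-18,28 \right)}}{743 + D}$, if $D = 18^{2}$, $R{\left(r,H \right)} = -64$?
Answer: $- \frac{3149}{1067} \approx -2.9513$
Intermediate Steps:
$D = 324$
$\frac{-3085 + R{\left(-18,28 \right)}}{743 + D} = \frac{-3085 - 64}{743 + 324} = - \frac{3149}{1067}$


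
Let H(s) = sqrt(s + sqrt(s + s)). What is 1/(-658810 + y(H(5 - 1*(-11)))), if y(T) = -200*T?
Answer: -1/(658810 + 200*sqrt(16 + 4*sqrt(2))) ≈ -1.5157e-6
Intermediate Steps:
H(s) = sqrt(s + sqrt(2)*sqrt(s)) (H(s) = sqrt(s + sqrt(2*s)) = sqrt(s + sqrt(2)*sqrt(s)))
1/(-658810 + y(H(5 - 1*(-11)))) = 1/(-658810 - 200*sqrt((5 - 1*(-11)) + sqrt(2)*sqrt(5 - 1*(-11)))) = 1/(-658810 - 200*sqrt((5 + 11) + sqrt(2)*sqrt(5 + 11))) = 1/(-658810 - 200*sqrt(16 + sqrt(2)*sqrt(16))) = 1/(-658810 - 200*sqrt(16 + sqrt(2)*4)) = 1/(-658810 - 200*sqrt(16 + 4*sqrt(2)))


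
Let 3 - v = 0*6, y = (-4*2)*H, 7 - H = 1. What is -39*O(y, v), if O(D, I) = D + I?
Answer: 1755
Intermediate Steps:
H = 6 (H = 7 - 1*1 = 7 - 1 = 6)
y = -48 (y = -4*2*6 = -8*6 = -48)
v = 3 (v = 3 - 0*6 = 3 - 1*0 = 3 + 0 = 3)
-39*O(y, v) = -39*(-48 + 3) = -39*(-45) = 1755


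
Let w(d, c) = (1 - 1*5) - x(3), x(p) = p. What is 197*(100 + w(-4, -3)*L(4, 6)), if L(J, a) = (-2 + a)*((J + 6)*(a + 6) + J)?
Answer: -664284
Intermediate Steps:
L(J, a) = (-2 + a)*(J + (6 + J)*(6 + a)) (L(J, a) = (-2 + a)*((6 + J)*(6 + a) + J) = (-2 + a)*(J + (6 + J)*(6 + a)))
w(d, c) = -7 (w(d, c) = (1 - 1*5) - 1*3 = (1 - 5) - 3 = -4 - 3 = -7)
197*(100 + w(-4, -3)*L(4, 6)) = 197*(100 - 7*(-72 - 14*4 + 6*6² + 24*6 + 4*6² + 5*4*6)) = 197*(100 - 7*(-72 - 56 + 6*36 + 144 + 4*36 + 120)) = 197*(100 - 7*(-72 - 56 + 216 + 144 + 144 + 120)) = 197*(100 - 7*496) = 197*(100 - 3472) = 197*(-3372) = -664284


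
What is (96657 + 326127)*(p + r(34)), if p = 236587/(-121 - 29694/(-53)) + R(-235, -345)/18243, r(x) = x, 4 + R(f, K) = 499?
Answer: 11424696879133440/47190587 ≈ 2.4210e+8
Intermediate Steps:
R(f, K) = 495 (R(f, K) = -4 + 499 = 495)
p = 25418058452/47190587 (p = 236587/(-121 - 29694/(-53)) + 495/18243 = 236587/(-121 - 29694*(-1)/53) + 495*(1/18243) = 236587/(-121 - 202*(-147/53)) + 55/2027 = 236587/(-121 + 29694/53) + 55/2027 = 236587/(23281/53) + 55/2027 = 236587*(53/23281) + 55/2027 = 12539111/23281 + 55/2027 = 25418058452/47190587 ≈ 538.63)
(96657 + 326127)*(p + r(34)) = (96657 + 326127)*(25418058452/47190587 + 34) = 422784*(27022538410/47190587) = 11424696879133440/47190587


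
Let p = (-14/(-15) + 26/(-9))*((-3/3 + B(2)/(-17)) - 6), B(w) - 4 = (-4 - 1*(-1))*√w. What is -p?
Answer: -3608/255 + 88*√2/255 ≈ -13.661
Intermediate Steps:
B(w) = 4 - 3*√w (B(w) = 4 + (-4 - 1*(-1))*√w = 4 + (-4 + 1)*√w = 4 - 3*√w)
p = 3608/255 - 88*√2/255 (p = (-14/(-15) + 26/(-9))*((-3/3 + (4 - 3*√2)/(-17)) - 6) = (-14*(-1/15) + 26*(-⅑))*((-3*⅓ + (4 - 3*√2)*(-1/17)) - 6) = (14/15 - 26/9)*((-1 + (-4/17 + 3*√2/17)) - 6) = -88*((-21/17 + 3*√2/17) - 6)/45 = -88*(-123/17 + 3*√2/17)/45 = 3608/255 - 88*√2/255 ≈ 13.661)
-p = -(3608/255 - 88*√2/255) = -3608/255 + 88*√2/255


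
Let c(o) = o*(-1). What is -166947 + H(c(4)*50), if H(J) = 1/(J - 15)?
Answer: -35893606/215 ≈ -1.6695e+5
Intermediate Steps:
c(o) = -o
H(J) = 1/(-15 + J)
-166947 + H(c(4)*50) = -166947 + 1/(-15 - 1*4*50) = -166947 + 1/(-15 - 4*50) = -166947 + 1/(-15 - 200) = -166947 + 1/(-215) = -166947 - 1/215 = -35893606/215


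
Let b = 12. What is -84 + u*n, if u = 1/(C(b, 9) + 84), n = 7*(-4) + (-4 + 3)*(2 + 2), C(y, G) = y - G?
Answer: -7340/87 ≈ -84.368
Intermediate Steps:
n = -32 (n = -28 - 1*4 = -28 - 4 = -32)
u = 1/87 (u = 1/((12 - 1*9) + 84) = 1/((12 - 9) + 84) = 1/(3 + 84) = 1/87 ≈ 0.011494)
-84 + u*n = -84 + (1/87)*(-32) = -84 - 32/87 = -7340/87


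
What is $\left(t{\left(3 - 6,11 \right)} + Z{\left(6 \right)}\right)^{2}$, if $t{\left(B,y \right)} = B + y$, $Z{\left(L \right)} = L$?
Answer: $196$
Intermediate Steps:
$\left(t{\left(3 - 6,11 \right)} + Z{\left(6 \right)}\right)^{2} = \left(\left(\left(3 - 6\right) + 11\right) + 6\right)^{2} = \left(\left(-3 + 11\right) + 6\right)^{2} = \left(8 + 6\right)^{2} = 14^{2} = 196$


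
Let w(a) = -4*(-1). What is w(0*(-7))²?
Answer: 16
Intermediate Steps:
w(a) = 4
w(0*(-7))² = 4² = 16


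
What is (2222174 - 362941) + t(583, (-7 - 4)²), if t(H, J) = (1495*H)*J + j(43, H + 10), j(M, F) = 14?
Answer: 107321032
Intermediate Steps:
t(H, J) = 14 + 1495*H*J (t(H, J) = (1495*H)*J + 14 = 1495*H*J + 14 = 14 + 1495*H*J)
(2222174 - 362941) + t(583, (-7 - 4)²) = (2222174 - 362941) + (14 + 1495*583*(-7 - 4)²) = 1859233 + (14 + 1495*583*(-11)²) = 1859233 + (14 + 1495*583*121) = 1859233 + (14 + 105461785) = 1859233 + 105461799 = 107321032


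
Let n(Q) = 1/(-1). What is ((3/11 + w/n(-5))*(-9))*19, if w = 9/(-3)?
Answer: -6156/11 ≈ -559.64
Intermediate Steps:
n(Q) = -1
w = -3 (w = 9*(-1/3) = -3)
((3/11 + w/n(-5))*(-9))*19 = ((3/11 - 3/(-1))*(-9))*19 = ((3*(1/11) - 3*(-1))*(-9))*19 = ((3/11 + 3)*(-9))*19 = ((36/11)*(-9))*19 = -324/11*19 = -6156/11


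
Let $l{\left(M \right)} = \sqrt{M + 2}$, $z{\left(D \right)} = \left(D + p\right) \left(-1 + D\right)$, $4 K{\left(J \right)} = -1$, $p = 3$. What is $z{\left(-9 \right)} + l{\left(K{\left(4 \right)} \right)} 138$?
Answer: $60 + 69 \sqrt{7} \approx 242.56$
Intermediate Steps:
$K{\left(J \right)} = - \frac{1}{4}$ ($K{\left(J \right)} = \frac{1}{4} \left(-1\right) = - \frac{1}{4}$)
$z{\left(D \right)} = \left(-1 + D\right) \left(3 + D\right)$ ($z{\left(D \right)} = \left(D + 3\right) \left(-1 + D\right) = \left(3 + D\right) \left(-1 + D\right) = \left(-1 + D\right) \left(3 + D\right)$)
$l{\left(M \right)} = \sqrt{2 + M}$
$z{\left(-9 \right)} + l{\left(K{\left(4 \right)} \right)} 138 = \left(-3 + \left(-9\right)^{2} + 2 \left(-9\right)\right) + \sqrt{2 - \frac{1}{4}} \cdot 138 = \left(-3 + 81 - 18\right) + \sqrt{\frac{7}{4}} \cdot 138 = 60 + \frac{\sqrt{7}}{2} \cdot 138 = 60 + 69 \sqrt{7}$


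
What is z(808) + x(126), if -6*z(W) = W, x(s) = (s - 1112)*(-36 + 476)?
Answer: -1301924/3 ≈ -4.3397e+5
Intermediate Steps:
x(s) = -489280 + 440*s (x(s) = (-1112 + s)*440 = -489280 + 440*s)
z(W) = -W/6
z(808) + x(126) = -1/6*808 + (-489280 + 440*126) = -404/3 + (-489280 + 55440) = -404/3 - 433840 = -1301924/3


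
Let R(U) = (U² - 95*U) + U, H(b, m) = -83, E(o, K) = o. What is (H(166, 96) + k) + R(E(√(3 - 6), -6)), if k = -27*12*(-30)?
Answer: 9634 - 94*I*√3 ≈ 9634.0 - 162.81*I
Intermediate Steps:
k = 9720 (k = -324*(-30) = 9720)
R(U) = U² - 94*U
(H(166, 96) + k) + R(E(√(3 - 6), -6)) = (-83 + 9720) + √(3 - 6)*(-94 + √(3 - 6)) = 9637 + √(-3)*(-94 + √(-3)) = 9637 + (I*√3)*(-94 + I*√3) = 9637 + I*√3*(-94 + I*√3)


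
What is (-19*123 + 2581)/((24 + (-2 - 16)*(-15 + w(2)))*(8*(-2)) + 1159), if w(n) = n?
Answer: -244/2969 ≈ -0.082183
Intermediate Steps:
(-19*123 + 2581)/((24 + (-2 - 16)*(-15 + w(2)))*(8*(-2)) + 1159) = (-19*123 + 2581)/((24 + (-2 - 16)*(-15 + 2))*(8*(-2)) + 1159) = (-2337 + 2581)/((24 - 18*(-13))*(-16) + 1159) = 244/((24 + 234)*(-16) + 1159) = 244/(258*(-16) + 1159) = 244/(-4128 + 1159) = 244/(-2969) = 244*(-1/2969) = -244/2969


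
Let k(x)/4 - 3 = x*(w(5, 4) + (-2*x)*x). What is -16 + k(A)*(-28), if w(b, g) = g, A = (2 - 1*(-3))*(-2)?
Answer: -219872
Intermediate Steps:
A = -10 (A = (2 + 3)*(-2) = 5*(-2) = -10)
k(x) = 12 + 4*x*(4 - 2*x²) (k(x) = 12 + 4*(x*(4 + (-2*x)*x)) = 12 + 4*(x*(4 - 2*x²)) = 12 + 4*x*(4 - 2*x²))
-16 + k(A)*(-28) = -16 + (12 - 8*(-10)³ + 16*(-10))*(-28) = -16 + (12 - 8*(-1000) - 160)*(-28) = -16 + (12 + 8000 - 160)*(-28) = -16 + 7852*(-28) = -16 - 219856 = -219872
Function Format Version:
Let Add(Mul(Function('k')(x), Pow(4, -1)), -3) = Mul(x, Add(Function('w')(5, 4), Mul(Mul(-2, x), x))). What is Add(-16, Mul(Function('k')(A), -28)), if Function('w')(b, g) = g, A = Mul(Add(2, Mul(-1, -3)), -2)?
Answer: -219872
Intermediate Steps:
A = -10 (A = Mul(Add(2, 3), -2) = Mul(5, -2) = -10)
Function('k')(x) = Add(12, Mul(4, x, Add(4, Mul(-2, Pow(x, 2))))) (Function('k')(x) = Add(12, Mul(4, Mul(x, Add(4, Mul(Mul(-2, x), x))))) = Add(12, Mul(4, Mul(x, Add(4, Mul(-2, Pow(x, 2)))))) = Add(12, Mul(4, x, Add(4, Mul(-2, Pow(x, 2))))))
Add(-16, Mul(Function('k')(A), -28)) = Add(-16, Mul(Add(12, Mul(-8, Pow(-10, 3)), Mul(16, -10)), -28)) = Add(-16, Mul(Add(12, Mul(-8, -1000), -160), -28)) = Add(-16, Mul(Add(12, 8000, -160), -28)) = Add(-16, Mul(7852, -28)) = Add(-16, -219856) = -219872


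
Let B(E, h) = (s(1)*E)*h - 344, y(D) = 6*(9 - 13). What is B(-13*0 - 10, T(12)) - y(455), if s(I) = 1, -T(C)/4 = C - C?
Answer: -320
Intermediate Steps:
T(C) = 0 (T(C) = -4*(C - C) = -4*0 = 0)
y(D) = -24 (y(D) = 6*(-4) = -24)
B(E, h) = -344 + E*h (B(E, h) = (1*E)*h - 344 = E*h - 344 = -344 + E*h)
B(-13*0 - 10, T(12)) - y(455) = (-344 + (-13*0 - 10)*0) - 1*(-24) = (-344 + (0 - 10)*0) + 24 = (-344 - 10*0) + 24 = (-344 + 0) + 24 = -344 + 24 = -320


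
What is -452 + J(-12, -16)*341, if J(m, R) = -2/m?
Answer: -2371/6 ≈ -395.17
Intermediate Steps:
-452 + J(-12, -16)*341 = -452 - 2/(-12)*341 = -452 - 2*(-1/12)*341 = -452 + (⅙)*341 = -452 + 341/6 = -2371/6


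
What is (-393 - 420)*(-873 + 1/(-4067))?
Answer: 2886549996/4067 ≈ 7.0975e+5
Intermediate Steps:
(-393 - 420)*(-873 + 1/(-4067)) = -813*(-873 - 1/4067) = -813*(-3550492/4067) = 2886549996/4067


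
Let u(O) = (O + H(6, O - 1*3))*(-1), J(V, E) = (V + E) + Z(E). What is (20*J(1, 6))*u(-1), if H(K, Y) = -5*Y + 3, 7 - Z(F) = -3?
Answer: -7480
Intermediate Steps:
Z(F) = 10 (Z(F) = 7 - 1*(-3) = 7 + 3 = 10)
J(V, E) = 10 + E + V (J(V, E) = (V + E) + 10 = (E + V) + 10 = 10 + E + V)
H(K, Y) = 3 - 5*Y
u(O) = -18 + 4*O (u(O) = (O + (3 - 5*(O - 1*3)))*(-1) = (O + (3 - 5*(O - 3)))*(-1) = (O + (3 - 5*(-3 + O)))*(-1) = (O + (3 + (15 - 5*O)))*(-1) = (O + (18 - 5*O))*(-1) = (18 - 4*O)*(-1) = -18 + 4*O)
(20*J(1, 6))*u(-1) = (20*(10 + 6 + 1))*(-18 + 4*(-1)) = (20*17)*(-18 - 4) = 340*(-22) = -7480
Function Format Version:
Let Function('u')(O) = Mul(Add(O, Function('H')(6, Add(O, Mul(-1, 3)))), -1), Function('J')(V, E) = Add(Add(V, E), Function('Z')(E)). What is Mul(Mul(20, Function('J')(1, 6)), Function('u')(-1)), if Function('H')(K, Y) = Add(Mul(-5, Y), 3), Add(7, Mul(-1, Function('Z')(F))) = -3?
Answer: -7480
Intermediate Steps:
Function('Z')(F) = 10 (Function('Z')(F) = Add(7, Mul(-1, -3)) = Add(7, 3) = 10)
Function('J')(V, E) = Add(10, E, V) (Function('J')(V, E) = Add(Add(V, E), 10) = Add(Add(E, V), 10) = Add(10, E, V))
Function('H')(K, Y) = Add(3, Mul(-5, Y))
Function('u')(O) = Add(-18, Mul(4, O)) (Function('u')(O) = Mul(Add(O, Add(3, Mul(-5, Add(O, Mul(-1, 3))))), -1) = Mul(Add(O, Add(3, Mul(-5, Add(O, -3)))), -1) = Mul(Add(O, Add(3, Mul(-5, Add(-3, O)))), -1) = Mul(Add(O, Add(3, Add(15, Mul(-5, O)))), -1) = Mul(Add(O, Add(18, Mul(-5, O))), -1) = Mul(Add(18, Mul(-4, O)), -1) = Add(-18, Mul(4, O)))
Mul(Mul(20, Function('J')(1, 6)), Function('u')(-1)) = Mul(Mul(20, Add(10, 6, 1)), Add(-18, Mul(4, -1))) = Mul(Mul(20, 17), Add(-18, -4)) = Mul(340, -22) = -7480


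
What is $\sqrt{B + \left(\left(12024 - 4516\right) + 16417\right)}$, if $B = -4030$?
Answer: $\sqrt{19895} \approx 141.05$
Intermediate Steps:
$\sqrt{B + \left(\left(12024 - 4516\right) + 16417\right)} = \sqrt{-4030 + \left(\left(12024 - 4516\right) + 16417\right)} = \sqrt{-4030 + \left(7508 + 16417\right)} = \sqrt{-4030 + 23925} = \sqrt{19895}$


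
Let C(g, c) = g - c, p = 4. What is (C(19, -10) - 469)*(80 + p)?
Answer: -36960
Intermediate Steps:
(C(19, -10) - 469)*(80 + p) = ((19 - 1*(-10)) - 469)*(80 + 4) = ((19 + 10) - 469)*84 = (29 - 469)*84 = -440*84 = -36960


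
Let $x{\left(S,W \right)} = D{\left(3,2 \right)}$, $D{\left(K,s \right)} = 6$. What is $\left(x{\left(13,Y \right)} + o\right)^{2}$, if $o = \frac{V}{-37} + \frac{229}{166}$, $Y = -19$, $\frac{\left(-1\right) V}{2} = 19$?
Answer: $\frac{2665966689}{37724164} \approx 70.67$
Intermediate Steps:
$V = -38$ ($V = \left(-2\right) 19 = -38$)
$x{\left(S,W \right)} = 6$
$o = \frac{14781}{6142}$ ($o = - \frac{38}{-37} + \frac{229}{166} = \left(-38\right) \left(- \frac{1}{37}\right) + 229 \cdot \frac{1}{166} = \frac{38}{37} + \frac{229}{166} = \frac{14781}{6142} \approx 2.4065$)
$\left(x{\left(13,Y \right)} + o\right)^{2} = \left(6 + \frac{14781}{6142}\right)^{2} = \left(\frac{51633}{6142}\right)^{2} = \frac{2665966689}{37724164}$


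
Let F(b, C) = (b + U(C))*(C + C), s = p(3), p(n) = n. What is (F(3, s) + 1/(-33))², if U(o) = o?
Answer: 1408969/1089 ≈ 1293.8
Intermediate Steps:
s = 3
F(b, C) = 2*C*(C + b) (F(b, C) = (b + C)*(C + C) = (C + b)*(2*C) = 2*C*(C + b))
(F(3, s) + 1/(-33))² = (2*3*(3 + 3) + 1/(-33))² = (2*3*6 - 1/33)² = (36 - 1/33)² = (1187/33)² = 1408969/1089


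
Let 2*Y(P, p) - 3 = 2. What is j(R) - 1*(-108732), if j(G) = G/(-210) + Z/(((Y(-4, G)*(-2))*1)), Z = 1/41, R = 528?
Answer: 31205361/287 ≈ 1.0873e+5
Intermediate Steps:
Y(P, p) = 5/2 (Y(P, p) = 3/2 + (½)*2 = 3/2 + 1 = 5/2)
Z = 1/41 ≈ 0.024390
j(G) = -1/205 - G/210 (j(G) = G/(-210) + 1/(41*((((5/2)*(-2))*1))) = G*(-1/210) + 1/(41*((-5*1))) = -G/210 + (1/41)/(-5) = -G/210 + (1/41)*(-⅕) = -G/210 - 1/205 = -1/205 - G/210)
j(R) - 1*(-108732) = (-1/205 - 1/210*528) - 1*(-108732) = (-1/205 - 88/35) + 108732 = -723/287 + 108732 = 31205361/287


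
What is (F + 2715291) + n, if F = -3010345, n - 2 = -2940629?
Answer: -3235681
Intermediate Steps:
n = -2940627 (n = 2 - 2940629 = -2940627)
(F + 2715291) + n = (-3010345 + 2715291) - 2940627 = -295054 - 2940627 = -3235681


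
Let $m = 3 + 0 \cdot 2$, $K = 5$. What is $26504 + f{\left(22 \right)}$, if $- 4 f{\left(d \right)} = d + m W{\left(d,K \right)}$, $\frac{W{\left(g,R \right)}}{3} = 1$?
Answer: $\frac{105985}{4} \approx 26496.0$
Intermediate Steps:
$W{\left(g,R \right)} = 3$ ($W{\left(g,R \right)} = 3 \cdot 1 = 3$)
$m = 3$ ($m = 3 + 0 = 3$)
$f{\left(d \right)} = - \frac{9}{4} - \frac{d}{4}$ ($f{\left(d \right)} = - \frac{d + 3 \cdot 3}{4} = - \frac{d + 9}{4} = - \frac{9 + d}{4} = - \frac{9}{4} - \frac{d}{4}$)
$26504 + f{\left(22 \right)} = 26504 - \frac{31}{4} = \frac{105985}{4}$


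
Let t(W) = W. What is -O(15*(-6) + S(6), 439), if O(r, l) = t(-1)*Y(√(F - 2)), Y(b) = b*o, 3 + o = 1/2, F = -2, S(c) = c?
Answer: -5*I ≈ -5.0*I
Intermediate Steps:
o = -5/2 (o = -3 + 1/2 = -3 + ½ = -5/2 ≈ -2.5000)
Y(b) = -5*b/2 (Y(b) = b*(-5/2) = -5*b/2)
O(r, l) = 5*I (O(r, l) = -(-5)*√(-2 - 2)/2 = -(-5)*√(-4)/2 = -(-5)*2*I/2 = -(-5)*I = 5*I)
-O(15*(-6) + S(6), 439) = -5*I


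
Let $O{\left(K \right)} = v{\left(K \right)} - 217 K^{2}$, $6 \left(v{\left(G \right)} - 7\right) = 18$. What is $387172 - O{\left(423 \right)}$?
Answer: $39214755$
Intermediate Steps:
$v{\left(G \right)} = 10$ ($v{\left(G \right)} = 7 + \frac{1}{6} \cdot 18 = 7 + 3 = 10$)
$O{\left(K \right)} = 10 - 217 K^{2}$
$387172 - O{\left(423 \right)} = 387172 - \left(10 - 217 \cdot 423^{2}\right) = 387172 - \left(10 - 38827593\right) = 387172 - -38827583 = 387172 + 38827583 = 39214755$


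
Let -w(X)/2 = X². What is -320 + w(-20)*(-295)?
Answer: 235680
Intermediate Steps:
w(X) = -2*X²
-320 + w(-20)*(-295) = -320 - 2*(-20)²*(-295) = -320 - 2*400*(-295) = -320 - 800*(-295) = -320 + 236000 = 235680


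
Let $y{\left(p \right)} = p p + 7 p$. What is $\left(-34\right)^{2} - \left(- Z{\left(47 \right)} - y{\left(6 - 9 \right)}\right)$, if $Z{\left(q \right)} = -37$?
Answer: $1107$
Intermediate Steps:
$y{\left(p \right)} = p^{2} + 7 p$
$\left(-34\right)^{2} - \left(- Z{\left(47 \right)} - y{\left(6 - 9 \right)}\right) = \left(-34\right)^{2} - \left(37 - \left(6 - 9\right) \left(7 + \left(6 - 9\right)\right)\right) = 1156 - \left(37 - \left(6 - 9\right) \left(7 + \left(6 - 9\right)\right)\right) = 1156 - \left(37 + 3 \left(7 - 3\right)\right) = 1156 - 49 = 1107$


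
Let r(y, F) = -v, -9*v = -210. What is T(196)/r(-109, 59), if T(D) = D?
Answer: -42/5 ≈ -8.4000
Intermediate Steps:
v = 70/3 (v = -⅑*(-210) = 70/3 ≈ 23.333)
r(y, F) = -70/3 (r(y, F) = -1*70/3 = -70/3)
T(196)/r(-109, 59) = 196/(-70/3) = 196*(-3/70) = -42/5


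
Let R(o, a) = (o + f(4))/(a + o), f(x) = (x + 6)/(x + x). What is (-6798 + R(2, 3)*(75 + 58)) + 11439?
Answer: 94549/20 ≈ 4727.5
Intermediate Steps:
f(x) = (6 + x)/(2*x) (f(x) = (6 + x)/((2*x)) = (6 + x)*(1/(2*x)) = (6 + x)/(2*x))
R(o, a) = (5/4 + o)/(a + o) (R(o, a) = (o + (½)*(6 + 4)/4)/(a + o) = (o + (½)*(¼)*10)/(a + o) = (o + 5/4)/(a + o) = (5/4 + o)/(a + o))
(-6798 + R(2, 3)*(75 + 58)) + 11439 = (-6798 + ((5/4 + 2)/(3 + 2))*(75 + 58)) + 11439 = (-6798 + ((13/4)/5)*133) + 11439 = (-6798 + ((⅕)*(13/4))*133) + 11439 = (-6798 + (13/20)*133) + 11439 = (-6798 + 1729/20) + 11439 = -134231/20 + 11439 = 94549/20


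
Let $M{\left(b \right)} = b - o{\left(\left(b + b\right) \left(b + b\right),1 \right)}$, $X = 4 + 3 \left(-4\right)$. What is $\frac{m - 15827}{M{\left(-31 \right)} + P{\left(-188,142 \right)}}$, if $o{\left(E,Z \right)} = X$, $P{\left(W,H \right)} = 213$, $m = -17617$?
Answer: $- \frac{16722}{95} \approx -176.02$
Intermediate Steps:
$X = -8$ ($X = 4 - 12 = -8$)
$o{\left(E,Z \right)} = -8$
$M{\left(b \right)} = 8 + b$ ($M{\left(b \right)} = b - -8 = b + 8 = 8 + b$)
$\frac{m - 15827}{M{\left(-31 \right)} + P{\left(-188,142 \right)}} = \frac{-17617 - 15827}{\left(8 - 31\right) + 213} = - \frac{33444}{-23 + 213} = - \frac{33444}{190} = \left(-33444\right) \frac{1}{190} = - \frac{16722}{95}$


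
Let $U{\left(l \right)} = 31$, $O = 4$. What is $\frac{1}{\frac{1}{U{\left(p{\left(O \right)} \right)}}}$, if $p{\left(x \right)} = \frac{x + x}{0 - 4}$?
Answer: $31$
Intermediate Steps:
$p{\left(x \right)} = - \frac{x}{2}$ ($p{\left(x \right)} = \frac{2 x}{-4} = 2 x \left(- \frac{1}{4}\right) = - \frac{x}{2}$)
$\frac{1}{\frac{1}{U{\left(p{\left(O \right)} \right)}}} = \frac{1}{\frac{1}{31}} = 31$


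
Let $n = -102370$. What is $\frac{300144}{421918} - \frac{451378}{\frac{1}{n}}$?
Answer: $\frac{9747901886409812}{210959} \approx 4.6208 \cdot 10^{10}$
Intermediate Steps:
$\frac{300144}{421918} - \frac{451378}{\frac{1}{n}} = \frac{300144}{421918} - \frac{451378}{\frac{1}{-102370}} = 300144 \cdot \frac{1}{421918} - \frac{451378}{- \frac{1}{102370}} = \frac{150072}{210959} - -46207565860 = \frac{150072}{210959} + 46207565860 = \frac{9747901886409812}{210959}$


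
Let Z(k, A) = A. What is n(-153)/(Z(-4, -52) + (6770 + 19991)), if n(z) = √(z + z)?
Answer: I*√34/8903 ≈ 0.00065494*I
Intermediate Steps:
n(z) = √2*√z (n(z) = √(2*z) = √2*√z)
n(-153)/(Z(-4, -52) + (6770 + 19991)) = (√2*√(-153))/(-52 + (6770 + 19991)) = (√2*(3*I*√17))/(-52 + 26761) = (3*I*√34)/26709 = (3*I*√34)*(1/26709) = I*√34/8903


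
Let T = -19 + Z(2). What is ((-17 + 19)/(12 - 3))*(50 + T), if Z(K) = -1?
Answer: 20/3 ≈ 6.6667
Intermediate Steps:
T = -20 (T = -19 - 1 = -20)
((-17 + 19)/(12 - 3))*(50 + T) = ((-17 + 19)/(12 - 3))*(50 - 20) = (2/9)*30 = 20/3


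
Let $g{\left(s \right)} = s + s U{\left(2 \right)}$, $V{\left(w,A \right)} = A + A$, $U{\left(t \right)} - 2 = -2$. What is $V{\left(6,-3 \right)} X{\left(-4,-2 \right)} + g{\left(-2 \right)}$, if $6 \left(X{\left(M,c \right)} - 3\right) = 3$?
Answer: $-23$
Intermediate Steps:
$U{\left(t \right)} = 0$ ($U{\left(t \right)} = 2 - 2 = 0$)
$V{\left(w,A \right)} = 2 A$
$X{\left(M,c \right)} = \frac{7}{2}$ ($X{\left(M,c \right)} = 3 + \frac{1}{6} \cdot 3 = 3 + \frac{1}{2} = \frac{7}{2}$)
$g{\left(s \right)} = s$ ($g{\left(s \right)} = s + s 0 = s + 0 = s$)
$V{\left(6,-3 \right)} X{\left(-4,-2 \right)} + g{\left(-2 \right)} = 2 \left(-3\right) \frac{7}{2} - 2 = \left(-6\right) \frac{7}{2} - 2 = -21 - 2 = -23$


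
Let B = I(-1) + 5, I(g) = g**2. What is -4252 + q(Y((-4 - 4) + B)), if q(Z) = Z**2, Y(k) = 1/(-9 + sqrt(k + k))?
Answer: -30720623/7225 + 36*I/7225 ≈ -4252.0 + 0.0049827*I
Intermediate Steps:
B = 6 (B = (-1)**2 + 5 = 1 + 5 = 6)
Y(k) = 1/(-9 + sqrt(2)*sqrt(k)) (Y(k) = 1/(-9 + sqrt(2*k)) = 1/(-9 + sqrt(2)*sqrt(k)))
-4252 + q(Y((-4 - 4) + B)) = -4252 + (1/(-9 + sqrt(2)*sqrt((-4 - 4) + 6)))**2 = -4252 + (1/(-9 + sqrt(2)*sqrt(-8 + 6)))**2 = -4252 + (1/(-9 + sqrt(2)*sqrt(-2)))**2 = -4252 + (1/(-9 + sqrt(2)*(I*sqrt(2))))**2 = -4252 + (1/(-9 + 2*I))**2 = -4252 + ((-9 - 2*I)/85)**2 = -4252 + (-9 - 2*I)**2/7225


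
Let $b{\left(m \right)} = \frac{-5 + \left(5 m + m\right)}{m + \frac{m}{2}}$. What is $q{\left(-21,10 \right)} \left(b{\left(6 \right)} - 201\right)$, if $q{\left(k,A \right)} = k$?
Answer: $\frac{12446}{3} \approx 4148.7$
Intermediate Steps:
$b{\left(m \right)} = \frac{2 \left(-5 + 6 m\right)}{3 m}$ ($b{\left(m \right)} = \frac{-5 + 6 m}{m + m \frac{1}{2}} = \frac{-5 + 6 m}{m + \frac{m}{2}} = \frac{-5 + 6 m}{\frac{3}{2} m} = \left(-5 + 6 m\right) \frac{2}{3 m} = \frac{2 \left(-5 + 6 m\right)}{3 m}$)
$q{\left(-21,10 \right)} \left(b{\left(6 \right)} - 201\right) = - 21 \left(\left(4 - \frac{10}{3 \cdot 6}\right) - 201\right) = - 21 \left(\left(4 - \frac{5}{9}\right) - 201\right) = - 21 \left(\frac{31}{9} - 201\right) = \left(-21\right) \left(- \frac{1778}{9}\right) = \frac{12446}{3}$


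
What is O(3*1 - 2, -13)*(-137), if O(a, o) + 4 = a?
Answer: 411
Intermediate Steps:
O(a, o) = -4 + a
O(3*1 - 2, -13)*(-137) = (-4 + (3*1 - 2))*(-137) = (-4 + (3 - 2))*(-137) = (-4 + 1)*(-137) = -3*(-137) = 411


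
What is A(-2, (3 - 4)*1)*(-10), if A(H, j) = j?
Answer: 10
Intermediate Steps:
A(-2, (3 - 4)*1)*(-10) = ((3 - 4)*1)*(-10) = -1*1*(-10) = -1*(-10) = 10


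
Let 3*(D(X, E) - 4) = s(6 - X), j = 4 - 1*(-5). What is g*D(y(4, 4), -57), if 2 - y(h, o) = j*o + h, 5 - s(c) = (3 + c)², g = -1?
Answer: 2192/3 ≈ 730.67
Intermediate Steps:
j = 9 (j = 4 + 5 = 9)
s(c) = 5 - (3 + c)²
y(h, o) = 2 - h - 9*o (y(h, o) = 2 - (9*o + h) = 2 - (h + 9*o) = 2 + (-h - 9*o) = 2 - h - 9*o)
D(X, E) = 17/3 - (9 - X)²/3 (D(X, E) = 4 + (5 - (3 + (6 - X))²)/3 = 4 + (5 - (9 - X)²)/3 = 4 + (5/3 - (9 - X)²/3) = 17/3 - (9 - X)²/3)
g*D(y(4, 4), -57) = -(17/3 - (-9 + (2 - 1*4 - 9*4))²/3) = -(17/3 - (-9 + (2 - 4 - 36))²/3) = -(17/3 - (-9 - 38)²/3) = -(17/3 - ⅓*(-47)²) = -(17/3 - ⅓*2209) = -(17/3 - 2209/3) = -1*(-2192/3) = 2192/3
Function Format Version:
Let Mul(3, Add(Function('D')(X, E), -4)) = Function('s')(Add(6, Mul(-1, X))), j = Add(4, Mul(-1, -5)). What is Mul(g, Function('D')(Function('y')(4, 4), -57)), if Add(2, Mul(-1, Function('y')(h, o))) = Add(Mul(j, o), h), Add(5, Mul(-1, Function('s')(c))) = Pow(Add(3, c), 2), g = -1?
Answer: Rational(2192, 3) ≈ 730.67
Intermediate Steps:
j = 9 (j = Add(4, 5) = 9)
Function('s')(c) = Add(5, Mul(-1, Pow(Add(3, c), 2)))
Function('y')(h, o) = Add(2, Mul(-1, h), Mul(-9, o)) (Function('y')(h, o) = Add(2, Mul(-1, Add(Mul(9, o), h))) = Add(2, Mul(-1, Add(h, Mul(9, o)))) = Add(2, Add(Mul(-1, h), Mul(-9, o))) = Add(2, Mul(-1, h), Mul(-9, o)))
Function('D')(X, E) = Add(Rational(17, 3), Mul(Rational(-1, 3), Pow(Add(9, Mul(-1, X)), 2))) (Function('D')(X, E) = Add(4, Mul(Rational(1, 3), Add(5, Mul(-1, Pow(Add(3, Add(6, Mul(-1, X))), 2))))) = Add(4, Mul(Rational(1, 3), Add(5, Mul(-1, Pow(Add(9, Mul(-1, X)), 2))))) = Add(4, Add(Rational(5, 3), Mul(Rational(-1, 3), Pow(Add(9, Mul(-1, X)), 2)))) = Add(Rational(17, 3), Mul(Rational(-1, 3), Pow(Add(9, Mul(-1, X)), 2))))
Mul(g, Function('D')(Function('y')(4, 4), -57)) = Mul(-1, Add(Rational(17, 3), Mul(Rational(-1, 3), Pow(Add(-9, Add(2, Mul(-1, 4), Mul(-9, 4))), 2)))) = Mul(-1, Add(Rational(17, 3), Mul(Rational(-1, 3), Pow(Add(-9, Add(2, -4, -36)), 2)))) = Mul(-1, Add(Rational(17, 3), Mul(Rational(-1, 3), Pow(Add(-9, -38), 2)))) = Mul(-1, Add(Rational(17, 3), Mul(Rational(-1, 3), Pow(-47, 2)))) = Mul(-1, Add(Rational(17, 3), Mul(Rational(-1, 3), 2209))) = Mul(-1, Add(Rational(17, 3), Rational(-2209, 3))) = Mul(-1, Rational(-2192, 3)) = Rational(2192, 3)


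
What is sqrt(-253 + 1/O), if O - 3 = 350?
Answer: 2*I*sqrt(7881431)/353 ≈ 15.906*I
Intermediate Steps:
O = 353 (O = 3 + 350 = 353)
sqrt(-253 + 1/O) = sqrt(-253 + 1/353) = sqrt(-89308/353) = 2*I*sqrt(7881431)/353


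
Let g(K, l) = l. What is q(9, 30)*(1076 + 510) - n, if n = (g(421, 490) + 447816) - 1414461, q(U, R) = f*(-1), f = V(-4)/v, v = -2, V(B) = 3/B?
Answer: 3862241/4 ≈ 9.6556e+5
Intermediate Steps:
f = 3/8 (f = (3/(-4))/(-2) = (3*(-¼))*(-½) = -¾*(-½) = 3/8 ≈ 0.37500)
q(U, R) = -3/8 (q(U, R) = (3/8)*(-1) = -3/8)
n = -966155 (n = (490 + 447816) - 1414461 = 448306 - 1414461 = -966155)
q(9, 30)*(1076 + 510) - n = -3*(1076 + 510)/8 - 1*(-966155) = -3/8*1586 + 966155 = -2379/4 + 966155 = 3862241/4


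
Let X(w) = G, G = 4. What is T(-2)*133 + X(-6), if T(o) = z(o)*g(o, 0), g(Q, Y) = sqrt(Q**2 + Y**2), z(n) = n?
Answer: -528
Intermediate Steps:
X(w) = 4
T(o) = o*sqrt(o**2) (T(o) = o*sqrt(o**2 + 0**2) = o*sqrt(o**2 + 0) = o*sqrt(o**2))
T(-2)*133 + X(-6) = -2*sqrt((-2)**2)*133 + 4 = -2*sqrt(4)*133 + 4 = -2*2*133 + 4 = -4*133 + 4 = -532 + 4 = -528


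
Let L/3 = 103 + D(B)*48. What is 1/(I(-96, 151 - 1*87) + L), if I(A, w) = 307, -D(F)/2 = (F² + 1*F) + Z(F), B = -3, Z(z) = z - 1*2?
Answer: 1/328 ≈ 0.0030488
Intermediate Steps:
Z(z) = -2 + z (Z(z) = z - 2 = -2 + z)
D(F) = 4 - 4*F - 2*F² (D(F) = -2*((F² + 1*F) + (-2 + F)) = -2*((F² + F) + (-2 + F)) = -2*((F + F²) + (-2 + F)) = -2*(-2 + F² + 2*F) = 4 - 4*F - 2*F²)
L = 21 (L = 3*(103 + (4 - 4*(-3) - 2*(-3)²)*48) = 3*(103 + (4 + 12 - 2*9)*48) = 3*(103 + (4 + 12 - 18)*48) = 3*(103 - 2*48) = 3*(103 - 96) = 3*7 = 21)
1/(I(-96, 151 - 1*87) + L) = 1/(307 + 21) = 1/328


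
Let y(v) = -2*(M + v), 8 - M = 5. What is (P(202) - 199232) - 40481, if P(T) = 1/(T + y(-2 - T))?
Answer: -144786651/604 ≈ -2.3971e+5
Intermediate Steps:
M = 3 (M = 8 - 1*5 = 8 - 5 = 3)
y(v) = -6 - 2*v (y(v) = -2*(3 + v) = -6 - 2*v)
P(T) = 1/(-2 + 3*T) (P(T) = 1/(T + (-6 - 2*(-2 - T))) = 1/(T + (-6 + (4 + 2*T))) = 1/(T + (-2 + 2*T)) = 1/(-2 + 3*T))
(P(202) - 199232) - 40481 = (1/(-2 + 3*202) - 199232) - 40481 = (1/(-2 + 606) - 199232) - 40481 = (1/604 - 199232) - 40481 = -120336127/604 - 40481 = -144786651/604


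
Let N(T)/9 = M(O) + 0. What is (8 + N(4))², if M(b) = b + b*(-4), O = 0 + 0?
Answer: 64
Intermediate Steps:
O = 0
M(b) = -3*b (M(b) = b - 4*b = -3*b)
N(T) = 0 (N(T) = 9*(-3*0 + 0) = 9*(0 + 0) = 9*0 = 0)
(8 + N(4))² = (8 + 0)² = 8² = 64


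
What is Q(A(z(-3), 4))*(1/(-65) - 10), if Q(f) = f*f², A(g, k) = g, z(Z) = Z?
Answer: 17577/65 ≈ 270.42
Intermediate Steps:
Q(f) = f³
Q(A(z(-3), 4))*(1/(-65) - 10) = (-3)³*(1/(-65) - 10) = -27*(-1/65 - 10) = -27*(-651/65) = 17577/65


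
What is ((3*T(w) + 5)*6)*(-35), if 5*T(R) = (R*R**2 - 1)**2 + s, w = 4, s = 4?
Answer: -501648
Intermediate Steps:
T(R) = 4/5 + (-1 + R**3)**2/5 (T(R) = ((R*R**2 - 1)**2 + 4)/5 = ((R**3 - 1)**2 + 4)/5 = ((-1 + R**3)**2 + 4)/5 = (4 + (-1 + R**3)**2)/5 = 4/5 + (-1 + R**3)**2/5)
((3*T(w) + 5)*6)*(-35) = ((3*(4/5 + (-1 + 4**3)**2/5) + 5)*6)*(-35) = ((3*(4/5 + (-1 + 64)**2/5) + 5)*6)*(-35) = ((3*(4/5 + (1/5)*63**2) + 5)*6)*(-35) = ((3*(4/5 + (1/5)*3969) + 5)*6)*(-35) = ((3*(4/5 + 3969/5) + 5)*6)*(-35) = ((3*(3973/5) + 5)*6)*(-35) = ((11919/5 + 5)*6)*(-35) = ((11944/5)*6)*(-35) = (71664/5)*(-35) = -501648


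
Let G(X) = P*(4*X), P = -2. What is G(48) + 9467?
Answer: 9083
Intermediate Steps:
G(X) = -8*X
G(48) + 9467 = -8*48 + 9467 = -384 + 9467 = 9083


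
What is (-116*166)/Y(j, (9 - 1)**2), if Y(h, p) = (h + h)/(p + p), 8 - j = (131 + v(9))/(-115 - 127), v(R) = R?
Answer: -74559232/519 ≈ -1.4366e+5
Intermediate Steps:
j = 1038/121 (j = 8 - (131 + 9)/(-115 - 127) = 8 - 140/(-242) = 8 - 140*(-1)/242 = 8 - 1*(-70/121) = 8 + 70/121 = 1038/121 ≈ 8.5785)
Y(h, p) = h/p (Y(h, p) = (2*h)/((2*p)) = (2*h)*(1/(2*p)) = h/p)
(-116*166)/Y(j, (9 - 1)**2) = (-116*166)/((1038/(121*((9 - 1)**2)))) = -19256/(1038/(121*(8**2))) = -19256/((1038/121)/64) = -19256/((1038/121)*(1/64)) = -19256/519/3872 = -19256*3872/519 = -74559232/519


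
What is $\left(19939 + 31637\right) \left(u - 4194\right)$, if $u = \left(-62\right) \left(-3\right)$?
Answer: $-206716608$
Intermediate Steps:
$u = 186$
$\left(19939 + 31637\right) \left(u - 4194\right) = \left(19939 + 31637\right) \left(186 - 4194\right) = 51576 \left(-4008\right) = -206716608$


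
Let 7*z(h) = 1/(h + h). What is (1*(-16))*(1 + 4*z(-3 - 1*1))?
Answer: -104/7 ≈ -14.857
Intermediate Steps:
z(h) = 1/(14*h) (z(h) = 1/(7*(h + h)) = 1/(7*((2*h))) = (1/(2*h))/7 = 1/(14*h))
(1*(-16))*(1 + 4*z(-3 - 1*1)) = (1*(-16))*(1 + 4*(1/(14*(-3 - 1*1)))) = -16*(1 + 4*(1/(14*(-3 - 1)))) = -16*(1 + 4*((1/14)/(-4))) = -16*(1 + 4*((1/14)*(-1/4))) = -16*(1 + 4*(-1/56)) = -16*(1 - 1/14) = -16*13/14 = -104/7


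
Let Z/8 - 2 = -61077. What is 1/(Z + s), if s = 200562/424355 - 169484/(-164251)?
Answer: -69700733105/34055673331211118 ≈ -2.0467e-6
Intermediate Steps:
Z = -488600 (Z = 16 + 8*(-61077) = 16 - 488616 = -488600)
s = 104863891882/69700733105 (s = 200562*(1/424355) - 169484*(-1/164251) = 200562/424355 + 169484/164251 = 104863891882/69700733105 ≈ 1.5045)
1/(Z + s) = 1/(-488600 + 104863891882/69700733105) = 1/(-34055673331211118/69700733105) = -69700733105/34055673331211118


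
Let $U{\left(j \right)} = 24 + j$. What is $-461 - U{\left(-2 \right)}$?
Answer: $-483$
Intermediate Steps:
$-461 - U{\left(-2 \right)} = -461 - \left(24 - 2\right) = -461 - 22 = -483$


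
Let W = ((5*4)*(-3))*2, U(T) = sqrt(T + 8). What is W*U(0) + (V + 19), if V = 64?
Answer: 83 - 240*sqrt(2) ≈ -256.41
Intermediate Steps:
U(T) = sqrt(8 + T)
W = -120 (W = (20*(-3))*2 = -60*2 = -120)
W*U(0) + (V + 19) = -120*sqrt(8 + 0) + (64 + 19) = -240*sqrt(2) + 83 = 83 - 240*sqrt(2)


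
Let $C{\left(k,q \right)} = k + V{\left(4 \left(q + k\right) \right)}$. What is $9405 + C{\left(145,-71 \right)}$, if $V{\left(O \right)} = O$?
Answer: $9846$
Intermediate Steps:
$C{\left(k,q \right)} = 4 q + 5 k$ ($C{\left(k,q \right)} = k + 4 \left(q + k\right) = k + 4 \left(k + q\right) = k + \left(4 k + 4 q\right) = 4 q + 5 k$)
$9405 + C{\left(145,-71 \right)} = 9405 + \left(4 \left(-71\right) + 5 \cdot 145\right) = 9405 + \left(-284 + 725\right) = 9405 + 441 = 9846$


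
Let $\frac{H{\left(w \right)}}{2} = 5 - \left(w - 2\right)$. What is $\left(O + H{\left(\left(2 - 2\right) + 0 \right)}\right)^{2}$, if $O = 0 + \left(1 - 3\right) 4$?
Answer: $36$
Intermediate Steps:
$O = -8$ ($O = 0 + \left(1 - 3\right) 4 = 0 - 8 = -8$)
$H{\left(w \right)} = 14 - 2 w$ ($H{\left(w \right)} = 2 \left(5 - \left(w - 2\right)\right) = 2 \left(5 - \left(-2 + w\right)\right) = 2 \left(7 - w\right) = 14 - 2 w$)
$\left(O + H{\left(\left(2 - 2\right) + 0 \right)}\right)^{2} = \left(-8 + \left(14 - 2 \left(\left(2 - 2\right) + 0\right)\right)\right)^{2} = \left(-8 + \left(14 - 2 \left(0 + 0\right)\right)\right)^{2} = \left(-8 + \left(14 - 0\right)\right)^{2} = \left(-8 + \left(14 + 0\right)\right)^{2} = \left(-8 + 14\right)^{2} = 6^{2} = 36$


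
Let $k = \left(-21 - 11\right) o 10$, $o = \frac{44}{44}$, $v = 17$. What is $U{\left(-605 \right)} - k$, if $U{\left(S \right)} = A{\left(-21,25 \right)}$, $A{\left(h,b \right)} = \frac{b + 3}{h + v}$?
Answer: $313$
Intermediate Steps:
$o = 1$ ($o = 44 \cdot \frac{1}{44} = 1$)
$A{\left(h,b \right)} = \frac{3 + b}{17 + h}$ ($A{\left(h,b \right)} = \frac{b + 3}{h + 17} = \frac{3 + b}{17 + h}$)
$U{\left(S \right)} = -7$ ($U{\left(S \right)} = \frac{3 + 25}{17 - 21} = \frac{1}{-4} \cdot 28 = \left(- \frac{1}{4}\right) 28 = -7$)
$k = -320$ ($k = \left(-21 - 11\right) 1 \cdot 10 = \left(-32\right) 1 \cdot 10 = \left(-32\right) 10 = -320$)
$U{\left(-605 \right)} - k = -7 - -320 = -7 + 320 = 313$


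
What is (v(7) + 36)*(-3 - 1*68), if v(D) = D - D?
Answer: -2556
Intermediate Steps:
v(D) = 0
(v(7) + 36)*(-3 - 1*68) = (0 + 36)*(-3 - 1*68) = 36*(-3 - 68) = 36*(-71) = -2556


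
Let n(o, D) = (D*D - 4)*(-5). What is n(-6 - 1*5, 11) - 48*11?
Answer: -1113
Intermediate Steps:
n(o, D) = 20 - 5*D**2 (n(o, D) = (D**2 - 4)*(-5) = (-4 + D**2)*(-5) = 20 - 5*D**2)
n(-6 - 1*5, 11) - 48*11 = (20 - 5*11**2) - 48*11 = (20 - 5*121) - 528 = (20 - 605) - 528 = -585 - 528 = -1113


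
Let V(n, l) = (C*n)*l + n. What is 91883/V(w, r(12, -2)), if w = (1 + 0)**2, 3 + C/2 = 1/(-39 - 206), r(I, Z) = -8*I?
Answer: 22511335/141557 ≈ 159.03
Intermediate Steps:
C = -1472/245 (C = -6 + 2/(-39 - 206) = -6 + 2/(-245) = -6 + 2*(-1/245) = -6 - 2/245 = -1472/245 ≈ -6.0082)
w = 1 (w = 1**2 = 1)
V(n, l) = n - 1472*l*n/245 (V(n, l) = (-1472*n/245)*l + n = -1472*l*n/245 + n = n - 1472*l*n/245)
91883/V(w, r(12, -2)) = 91883/(((1/245)*1*(245 - (-11776)*12))) = 91883/(((1/245)*1*(245 - 1472*(-96)))) = 91883/(((1/245)*1*(245 + 141312))) = 91883/(((1/245)*1*141557)) = 91883/(141557/245) = 91883*(245/141557) = 22511335/141557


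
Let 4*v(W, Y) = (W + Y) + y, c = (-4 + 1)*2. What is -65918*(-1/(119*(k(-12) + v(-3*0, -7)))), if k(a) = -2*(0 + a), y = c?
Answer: 263672/9877 ≈ 26.696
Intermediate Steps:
c = -6 (c = -3*2 = -6)
y = -6
k(a) = -2*a
v(W, Y) = -3/2 + W/4 + Y/4 (v(W, Y) = ((W + Y) - 6)/4 = (-6 + W + Y)/4 = -3/2 + W/4 + Y/4)
-65918*(-1/(119*(k(-12) + v(-3*0, -7)))) = -65918*(-1/(119*(-2*(-12) + (-3/2 + (-3*0)/4 + (1/4)*(-7))))) = -65918*(-1/(119*(24 + (-3/2 + (1/4)*0 - 7/4)))) = -65918*(-1/(119*(24 + (-3/2 + 0 - 7/4)))) = -65918*(-1/(119*(24 - 13/4))) = -65918/((83/4)*(-119)) = -65918/(-9877/4) = -65918*(-4/9877) = 263672/9877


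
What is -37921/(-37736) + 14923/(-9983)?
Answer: -184568985/376718488 ≈ -0.48994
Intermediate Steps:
-37921/(-37736) + 14923/(-9983) = -37921*(-1/37736) + 14923*(-1/9983) = 37921/37736 - 14923/9983 = -184568985/376718488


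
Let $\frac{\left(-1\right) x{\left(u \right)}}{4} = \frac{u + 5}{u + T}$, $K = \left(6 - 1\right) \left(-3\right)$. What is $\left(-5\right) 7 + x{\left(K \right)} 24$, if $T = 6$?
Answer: $- \frac{425}{3} \approx -141.67$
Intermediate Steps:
$K = -15$ ($K = 5 \left(-3\right) = -15$)
$x{\left(u \right)} = - \frac{4 \left(5 + u\right)}{6 + u}$ ($x{\left(u \right)} = - 4 \frac{u + 5}{u + 6} = - 4 \frac{5 + u}{6 + u} = - \frac{4 \left(5 + u\right)}{6 + u}$)
$\left(-5\right) 7 + x{\left(K \right)} 24 = \left(-5\right) 7 + \frac{4 \left(-5 - -15\right)}{6 - 15} \cdot 24 = -35 + \frac{4 \left(-5 + 15\right)}{-9} \cdot 24 = -35 + 4 \left(- \frac{1}{9}\right) 10 \cdot 24 = -35 - \frac{320}{3} = - \frac{425}{3}$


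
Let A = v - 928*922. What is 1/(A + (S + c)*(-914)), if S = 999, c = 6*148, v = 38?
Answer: -1/2580296 ≈ -3.8755e-7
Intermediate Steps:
c = 888
A = -855578 (A = 38 - 928*922 = 38 - 855616 = -855578)
1/(A + (S + c)*(-914)) = 1/(-855578 + (999 + 888)*(-914)) = 1/(-855578 + 1887*(-914)) = 1/(-855578 - 1724718) = 1/(-2580296) = -1/2580296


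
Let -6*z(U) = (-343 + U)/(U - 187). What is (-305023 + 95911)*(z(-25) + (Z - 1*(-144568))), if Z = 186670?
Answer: -3671086348384/53 ≈ -6.9266e+10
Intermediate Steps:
z(U) = -(-343 + U)/(6*(-187 + U)) (z(U) = -(-343 + U)/(6*(U - 187)) = -(-343 + U)/(6*(-187 + U)))
(-305023 + 95911)*(z(-25) + (Z - 1*(-144568))) = (-305023 + 95911)*((343 - 1*(-25))/(6*(-187 - 25)) + (186670 - 1*(-144568))) = -209112*((1/6)*(343 + 25)/(-212) + (186670 + 144568)) = -209112*((1/6)*(-1/212)*368 + 331238) = -209112*(-46/159 + 331238) = -209112*52666796/159 = -3671086348384/53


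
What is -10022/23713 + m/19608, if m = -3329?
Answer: -275451953/464964504 ≈ -0.59241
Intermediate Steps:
-10022/23713 + m/19608 = -10022/23713 - 3329/19608 = -275451953/464964504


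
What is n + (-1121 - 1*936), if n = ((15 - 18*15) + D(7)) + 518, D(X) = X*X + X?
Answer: -1738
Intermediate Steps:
D(X) = X + X² (D(X) = X² + X = X + X²)
n = 319 (n = ((15 - 18*15) + 7*(1 + 7)) + 518 = ((15 - 270) + 7*8) + 518 = (-255 + 56) + 518 = -199 + 518 = 319)
n + (-1121 - 1*936) = 319 + (-1121 - 1*936) = 319 + (-1121 - 936) = 319 - 2057 = -1738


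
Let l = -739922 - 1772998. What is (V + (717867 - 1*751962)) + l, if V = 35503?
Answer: -2511512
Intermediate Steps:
l = -2512920
(V + (717867 - 1*751962)) + l = (35503 + (717867 - 1*751962)) - 2512920 = (35503 + (717867 - 751962)) - 2512920 = (35503 - 34095) - 2512920 = 1408 - 2512920 = -2511512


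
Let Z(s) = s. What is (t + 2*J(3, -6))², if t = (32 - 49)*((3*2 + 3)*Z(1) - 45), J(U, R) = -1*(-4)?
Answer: 384400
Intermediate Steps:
J(U, R) = 4
t = 612 (t = (32 - 49)*((3*2 + 3)*1 - 45) = -17*((6 + 3)*1 - 45) = -17*(9*1 - 45) = -17*(9 - 45) = -17*(-36) = 612)
(t + 2*J(3, -6))² = (612 + 2*4)² = (612 + 8)² = 620² = 384400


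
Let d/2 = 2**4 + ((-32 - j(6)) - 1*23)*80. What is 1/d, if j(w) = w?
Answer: -1/9728 ≈ -0.00010280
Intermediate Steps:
d = -9728 (d = 2*(2**4 + ((-32 - 1*6) - 1*23)*80) = 2*(16 + ((-32 - 6) - 23)*80) = 2*(16 + (-38 - 23)*80) = 2*(16 - 61*80) = 2*(16 - 4880) = 2*(-4864) = -9728)
1/d = 1/(-9728) = -1/9728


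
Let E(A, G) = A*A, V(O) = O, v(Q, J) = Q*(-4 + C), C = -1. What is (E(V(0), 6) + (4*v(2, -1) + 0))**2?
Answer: 1600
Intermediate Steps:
v(Q, J) = -5*Q (v(Q, J) = Q*(-4 - 1) = Q*(-5) = -5*Q)
E(A, G) = A**2
(E(V(0), 6) + (4*v(2, -1) + 0))**2 = (0**2 + (4*(-5*2) + 0))**2 = (0 + (4*(-10) + 0))**2 = (0 + (-40 + 0))**2 = (0 - 40)**2 = (-40)**2 = 1600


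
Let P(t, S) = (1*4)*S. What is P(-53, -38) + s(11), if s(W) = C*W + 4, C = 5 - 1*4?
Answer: -137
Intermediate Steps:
C = 1 (C = 5 - 4 = 1)
P(t, S) = 4*S
s(W) = 4 + W (s(W) = 1*W + 4 = W + 4 = 4 + W)
P(-53, -38) + s(11) = 4*(-38) + (4 + 11) = -152 + 15 = -137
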